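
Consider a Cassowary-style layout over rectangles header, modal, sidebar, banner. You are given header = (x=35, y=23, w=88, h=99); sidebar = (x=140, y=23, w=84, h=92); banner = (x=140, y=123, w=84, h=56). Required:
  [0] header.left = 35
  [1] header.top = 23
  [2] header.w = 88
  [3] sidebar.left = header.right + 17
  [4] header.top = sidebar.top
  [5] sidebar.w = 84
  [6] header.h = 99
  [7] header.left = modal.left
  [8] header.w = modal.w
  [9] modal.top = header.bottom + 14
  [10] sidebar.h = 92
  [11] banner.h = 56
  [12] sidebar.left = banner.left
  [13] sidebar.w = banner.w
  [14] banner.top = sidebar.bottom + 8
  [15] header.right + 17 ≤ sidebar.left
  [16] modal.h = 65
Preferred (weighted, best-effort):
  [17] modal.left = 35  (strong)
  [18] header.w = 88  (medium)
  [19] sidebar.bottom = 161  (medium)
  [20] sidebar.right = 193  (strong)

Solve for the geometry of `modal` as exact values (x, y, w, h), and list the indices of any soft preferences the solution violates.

modal = (x=35, y=136, w=88, h=65)
violated soft preferences: 19, 20

1. modal.x = 35  [header.left = modal.left]
2. modal.w = 88  [header.w = modal.w]
3. modal.y = 136  [modal.top = header.bottom + 14]
4. modal.h = 65  [modal.h = 65]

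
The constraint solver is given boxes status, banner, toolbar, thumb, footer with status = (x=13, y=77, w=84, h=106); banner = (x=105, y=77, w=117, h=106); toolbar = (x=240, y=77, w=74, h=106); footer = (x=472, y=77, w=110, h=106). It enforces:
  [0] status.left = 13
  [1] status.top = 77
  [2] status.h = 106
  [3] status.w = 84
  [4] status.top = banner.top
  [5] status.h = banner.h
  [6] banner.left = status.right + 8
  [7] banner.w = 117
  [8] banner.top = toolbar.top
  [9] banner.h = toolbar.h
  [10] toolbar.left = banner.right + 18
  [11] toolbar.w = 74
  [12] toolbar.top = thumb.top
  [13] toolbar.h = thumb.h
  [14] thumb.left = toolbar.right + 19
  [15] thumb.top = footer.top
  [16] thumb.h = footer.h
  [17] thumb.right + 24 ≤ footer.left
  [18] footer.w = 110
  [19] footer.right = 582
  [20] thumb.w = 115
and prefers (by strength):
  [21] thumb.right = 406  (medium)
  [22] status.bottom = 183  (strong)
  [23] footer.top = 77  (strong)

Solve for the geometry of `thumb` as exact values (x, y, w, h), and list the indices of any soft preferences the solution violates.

thumb = (x=333, y=77, w=115, h=106)
violated soft preferences: 21

1. thumb.y = 77  [toolbar.top = thumb.top]
2. thumb.h = 106  [toolbar.h = thumb.h]
3. thumb.x = 333  [thumb.left = toolbar.right + 19]
4. thumb.w = 115  [thumb.w = 115]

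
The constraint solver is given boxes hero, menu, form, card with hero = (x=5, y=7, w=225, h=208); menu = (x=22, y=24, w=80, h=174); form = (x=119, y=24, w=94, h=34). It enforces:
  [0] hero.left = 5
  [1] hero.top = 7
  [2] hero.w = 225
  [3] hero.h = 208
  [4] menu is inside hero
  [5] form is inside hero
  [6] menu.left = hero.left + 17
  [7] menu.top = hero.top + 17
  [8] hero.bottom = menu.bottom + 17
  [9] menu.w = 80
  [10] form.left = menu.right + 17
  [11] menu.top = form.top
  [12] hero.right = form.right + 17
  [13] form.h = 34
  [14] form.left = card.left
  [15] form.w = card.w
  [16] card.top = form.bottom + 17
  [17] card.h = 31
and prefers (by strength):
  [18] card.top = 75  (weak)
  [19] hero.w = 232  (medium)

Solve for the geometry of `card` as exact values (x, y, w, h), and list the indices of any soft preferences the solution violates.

1. card.x = 119  [form.left = card.left]
2. card.w = 94  [form.w = card.w]
3. card.y = 75  [card.top = form.bottom + 17]
4. card.h = 31  [card.h = 31]

card = (x=119, y=75, w=94, h=31)
violated soft preferences: 19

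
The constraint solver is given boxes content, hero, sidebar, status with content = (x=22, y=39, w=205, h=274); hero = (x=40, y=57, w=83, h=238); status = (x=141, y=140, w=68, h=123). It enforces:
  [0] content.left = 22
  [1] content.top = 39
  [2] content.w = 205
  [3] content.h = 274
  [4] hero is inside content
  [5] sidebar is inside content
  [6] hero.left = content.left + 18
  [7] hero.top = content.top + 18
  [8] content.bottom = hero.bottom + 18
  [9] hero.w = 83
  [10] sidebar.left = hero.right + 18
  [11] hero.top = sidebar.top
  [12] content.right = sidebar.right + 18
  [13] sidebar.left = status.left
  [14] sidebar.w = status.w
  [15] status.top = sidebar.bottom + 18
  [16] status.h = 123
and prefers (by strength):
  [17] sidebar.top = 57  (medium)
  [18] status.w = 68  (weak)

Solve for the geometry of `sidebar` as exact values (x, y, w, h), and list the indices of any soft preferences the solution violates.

sidebar = (x=141, y=57, w=68, h=65)
violated soft preferences: none

1. sidebar.x = 141  [sidebar.left = hero.right + 18]
2. sidebar.y = 57  [hero.top = sidebar.top]
3. sidebar.w = 68  [content.right = sidebar.right + 18]
4. sidebar.h = 65  [status.top = sidebar.bottom + 18]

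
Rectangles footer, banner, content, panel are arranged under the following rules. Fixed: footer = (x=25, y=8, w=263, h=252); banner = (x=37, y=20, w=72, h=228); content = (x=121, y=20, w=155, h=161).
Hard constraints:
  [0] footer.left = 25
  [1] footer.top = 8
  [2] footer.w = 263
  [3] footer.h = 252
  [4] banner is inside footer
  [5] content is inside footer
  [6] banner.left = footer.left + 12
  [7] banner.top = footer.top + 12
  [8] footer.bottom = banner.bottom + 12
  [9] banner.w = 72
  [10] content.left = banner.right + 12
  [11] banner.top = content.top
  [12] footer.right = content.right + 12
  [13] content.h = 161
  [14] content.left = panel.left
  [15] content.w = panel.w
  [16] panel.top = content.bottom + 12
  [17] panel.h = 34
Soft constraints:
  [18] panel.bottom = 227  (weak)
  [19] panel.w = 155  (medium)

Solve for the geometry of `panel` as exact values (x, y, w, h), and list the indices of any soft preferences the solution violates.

1. panel.x = 121  [content.left = panel.left]
2. panel.w = 155  [content.w = panel.w]
3. panel.y = 193  [panel.top = content.bottom + 12]
4. panel.h = 34  [panel.h = 34]

panel = (x=121, y=193, w=155, h=34)
violated soft preferences: none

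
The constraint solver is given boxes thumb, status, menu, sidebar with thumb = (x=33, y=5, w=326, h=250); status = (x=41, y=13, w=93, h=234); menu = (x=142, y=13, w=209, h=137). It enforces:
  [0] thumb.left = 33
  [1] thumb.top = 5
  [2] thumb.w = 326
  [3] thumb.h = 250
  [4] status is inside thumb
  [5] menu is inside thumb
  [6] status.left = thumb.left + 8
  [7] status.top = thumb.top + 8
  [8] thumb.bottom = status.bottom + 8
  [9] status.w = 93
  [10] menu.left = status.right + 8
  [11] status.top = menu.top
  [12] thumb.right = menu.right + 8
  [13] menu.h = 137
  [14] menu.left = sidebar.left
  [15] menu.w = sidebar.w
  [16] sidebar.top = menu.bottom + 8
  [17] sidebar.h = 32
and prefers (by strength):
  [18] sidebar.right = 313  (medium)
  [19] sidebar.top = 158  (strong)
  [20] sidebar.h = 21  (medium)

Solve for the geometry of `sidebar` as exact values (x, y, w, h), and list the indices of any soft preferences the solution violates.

1. sidebar.x = 142  [menu.left = sidebar.left]
2. sidebar.w = 209  [menu.w = sidebar.w]
3. sidebar.y = 158  [sidebar.top = menu.bottom + 8]
4. sidebar.h = 32  [sidebar.h = 32]

sidebar = (x=142, y=158, w=209, h=32)
violated soft preferences: 18, 20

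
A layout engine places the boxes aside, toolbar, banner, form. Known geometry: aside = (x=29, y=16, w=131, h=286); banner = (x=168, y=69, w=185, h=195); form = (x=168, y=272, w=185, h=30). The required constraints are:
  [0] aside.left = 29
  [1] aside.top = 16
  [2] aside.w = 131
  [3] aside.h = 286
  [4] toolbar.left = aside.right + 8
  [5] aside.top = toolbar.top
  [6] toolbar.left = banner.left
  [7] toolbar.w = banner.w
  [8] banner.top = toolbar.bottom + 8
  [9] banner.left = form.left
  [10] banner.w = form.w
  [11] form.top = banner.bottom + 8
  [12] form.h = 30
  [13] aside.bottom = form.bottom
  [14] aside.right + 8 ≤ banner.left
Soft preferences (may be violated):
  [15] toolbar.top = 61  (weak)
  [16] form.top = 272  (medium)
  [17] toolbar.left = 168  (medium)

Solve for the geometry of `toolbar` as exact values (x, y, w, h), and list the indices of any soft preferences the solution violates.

toolbar = (x=168, y=16, w=185, h=45)
violated soft preferences: 15

1. toolbar.x = 168  [toolbar.left = aside.right + 8]
2. toolbar.y = 16  [aside.top = toolbar.top]
3. toolbar.w = 185  [toolbar.w = banner.w]
4. toolbar.h = 45  [banner.top = toolbar.bottom + 8]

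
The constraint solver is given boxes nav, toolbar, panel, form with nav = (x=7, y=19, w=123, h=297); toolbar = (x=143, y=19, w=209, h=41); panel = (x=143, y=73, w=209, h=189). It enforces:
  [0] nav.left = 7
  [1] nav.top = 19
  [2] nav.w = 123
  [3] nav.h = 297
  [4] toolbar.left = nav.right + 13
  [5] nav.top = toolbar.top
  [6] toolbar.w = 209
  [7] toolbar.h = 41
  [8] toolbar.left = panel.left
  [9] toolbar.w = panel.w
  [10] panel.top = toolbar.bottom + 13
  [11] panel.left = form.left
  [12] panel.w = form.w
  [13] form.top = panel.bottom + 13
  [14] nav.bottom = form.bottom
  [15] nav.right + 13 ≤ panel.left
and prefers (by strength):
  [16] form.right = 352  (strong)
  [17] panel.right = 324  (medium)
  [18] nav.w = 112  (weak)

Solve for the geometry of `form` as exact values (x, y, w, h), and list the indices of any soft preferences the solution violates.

1. form.x = 143  [panel.left = form.left]
2. form.w = 209  [panel.w = form.w]
3. form.y = 275  [form.top = panel.bottom + 13]
4. form.h = 41  [nav.bottom = form.bottom]

form = (x=143, y=275, w=209, h=41)
violated soft preferences: 17, 18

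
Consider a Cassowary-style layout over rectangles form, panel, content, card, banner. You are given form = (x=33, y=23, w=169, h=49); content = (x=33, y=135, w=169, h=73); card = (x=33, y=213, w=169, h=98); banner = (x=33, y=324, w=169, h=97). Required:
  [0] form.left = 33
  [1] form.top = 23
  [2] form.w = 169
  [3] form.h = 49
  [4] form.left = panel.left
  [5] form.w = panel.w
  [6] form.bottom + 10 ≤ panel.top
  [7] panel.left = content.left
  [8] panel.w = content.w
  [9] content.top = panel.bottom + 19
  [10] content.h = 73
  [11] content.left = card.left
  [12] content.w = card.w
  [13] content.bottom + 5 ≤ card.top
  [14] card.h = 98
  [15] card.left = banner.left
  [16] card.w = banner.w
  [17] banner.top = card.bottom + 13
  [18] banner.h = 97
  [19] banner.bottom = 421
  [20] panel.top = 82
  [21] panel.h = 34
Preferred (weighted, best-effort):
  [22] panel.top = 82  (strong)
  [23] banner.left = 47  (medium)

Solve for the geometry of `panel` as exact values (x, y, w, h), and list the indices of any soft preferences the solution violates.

1. panel.x = 33  [form.left = panel.left]
2. panel.w = 169  [form.w = panel.w]
3. panel.y = 82  [panel.top = 82]
4. panel.h = 34  [panel.h = 34]

panel = (x=33, y=82, w=169, h=34)
violated soft preferences: 23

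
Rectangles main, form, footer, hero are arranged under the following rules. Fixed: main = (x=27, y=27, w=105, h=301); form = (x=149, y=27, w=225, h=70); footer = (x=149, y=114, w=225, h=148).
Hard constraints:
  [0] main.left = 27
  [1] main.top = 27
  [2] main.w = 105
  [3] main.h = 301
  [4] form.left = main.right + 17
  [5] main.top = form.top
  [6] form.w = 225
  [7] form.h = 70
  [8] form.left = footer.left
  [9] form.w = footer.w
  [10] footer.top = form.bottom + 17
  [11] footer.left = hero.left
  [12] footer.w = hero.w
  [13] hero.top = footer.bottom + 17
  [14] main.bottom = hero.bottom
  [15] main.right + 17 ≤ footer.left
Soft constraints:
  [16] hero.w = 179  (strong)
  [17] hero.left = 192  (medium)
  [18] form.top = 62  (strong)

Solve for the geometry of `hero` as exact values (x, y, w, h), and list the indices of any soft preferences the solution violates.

hero = (x=149, y=279, w=225, h=49)
violated soft preferences: 16, 17, 18

1. hero.x = 149  [footer.left = hero.left]
2. hero.w = 225  [footer.w = hero.w]
3. hero.y = 279  [hero.top = footer.bottom + 17]
4. hero.h = 49  [main.bottom = hero.bottom]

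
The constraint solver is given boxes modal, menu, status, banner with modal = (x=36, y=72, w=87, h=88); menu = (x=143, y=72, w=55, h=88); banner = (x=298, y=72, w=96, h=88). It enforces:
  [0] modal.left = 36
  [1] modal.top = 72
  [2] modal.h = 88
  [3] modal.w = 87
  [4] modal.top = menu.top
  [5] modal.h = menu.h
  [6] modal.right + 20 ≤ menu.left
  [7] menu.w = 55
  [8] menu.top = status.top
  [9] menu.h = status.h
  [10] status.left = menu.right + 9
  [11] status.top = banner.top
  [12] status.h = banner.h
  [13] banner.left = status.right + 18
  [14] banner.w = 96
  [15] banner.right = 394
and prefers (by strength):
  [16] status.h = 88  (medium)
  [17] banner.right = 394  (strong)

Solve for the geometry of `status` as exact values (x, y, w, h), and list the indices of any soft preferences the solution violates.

status = (x=207, y=72, w=73, h=88)
violated soft preferences: none

1. status.y = 72  [menu.top = status.top]
2. status.h = 88  [menu.h = status.h]
3. status.x = 207  [status.left = menu.right + 9]
4. status.w = 73  [banner.left = status.right + 18]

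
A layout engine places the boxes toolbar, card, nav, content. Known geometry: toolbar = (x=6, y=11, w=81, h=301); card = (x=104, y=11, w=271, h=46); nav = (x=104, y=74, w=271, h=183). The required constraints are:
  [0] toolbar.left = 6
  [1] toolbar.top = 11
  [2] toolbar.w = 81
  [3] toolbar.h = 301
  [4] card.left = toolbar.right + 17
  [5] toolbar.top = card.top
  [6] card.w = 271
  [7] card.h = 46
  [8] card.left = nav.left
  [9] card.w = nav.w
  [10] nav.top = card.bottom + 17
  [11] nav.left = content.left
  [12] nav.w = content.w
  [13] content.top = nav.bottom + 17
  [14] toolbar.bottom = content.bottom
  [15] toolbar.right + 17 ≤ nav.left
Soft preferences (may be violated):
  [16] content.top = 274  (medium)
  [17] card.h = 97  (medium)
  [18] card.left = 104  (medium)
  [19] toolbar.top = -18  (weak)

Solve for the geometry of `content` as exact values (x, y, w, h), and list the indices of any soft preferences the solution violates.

content = (x=104, y=274, w=271, h=38)
violated soft preferences: 17, 19

1. content.x = 104  [nav.left = content.left]
2. content.w = 271  [nav.w = content.w]
3. content.y = 274  [content.top = nav.bottom + 17]
4. content.h = 38  [toolbar.bottom = content.bottom]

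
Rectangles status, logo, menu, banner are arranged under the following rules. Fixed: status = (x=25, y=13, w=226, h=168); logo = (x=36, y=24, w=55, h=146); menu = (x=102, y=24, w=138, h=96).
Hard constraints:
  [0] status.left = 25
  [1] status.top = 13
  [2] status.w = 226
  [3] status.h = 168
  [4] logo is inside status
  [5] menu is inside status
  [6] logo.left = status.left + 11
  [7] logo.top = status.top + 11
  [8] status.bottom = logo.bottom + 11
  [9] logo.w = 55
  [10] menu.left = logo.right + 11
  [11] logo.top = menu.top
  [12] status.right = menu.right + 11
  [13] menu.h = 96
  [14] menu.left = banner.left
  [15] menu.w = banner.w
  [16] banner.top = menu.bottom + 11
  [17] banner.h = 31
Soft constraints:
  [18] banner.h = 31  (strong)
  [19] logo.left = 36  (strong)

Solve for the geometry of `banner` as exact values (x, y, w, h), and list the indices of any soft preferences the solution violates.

banner = (x=102, y=131, w=138, h=31)
violated soft preferences: none

1. banner.x = 102  [menu.left = banner.left]
2. banner.w = 138  [menu.w = banner.w]
3. banner.y = 131  [banner.top = menu.bottom + 11]
4. banner.h = 31  [banner.h = 31]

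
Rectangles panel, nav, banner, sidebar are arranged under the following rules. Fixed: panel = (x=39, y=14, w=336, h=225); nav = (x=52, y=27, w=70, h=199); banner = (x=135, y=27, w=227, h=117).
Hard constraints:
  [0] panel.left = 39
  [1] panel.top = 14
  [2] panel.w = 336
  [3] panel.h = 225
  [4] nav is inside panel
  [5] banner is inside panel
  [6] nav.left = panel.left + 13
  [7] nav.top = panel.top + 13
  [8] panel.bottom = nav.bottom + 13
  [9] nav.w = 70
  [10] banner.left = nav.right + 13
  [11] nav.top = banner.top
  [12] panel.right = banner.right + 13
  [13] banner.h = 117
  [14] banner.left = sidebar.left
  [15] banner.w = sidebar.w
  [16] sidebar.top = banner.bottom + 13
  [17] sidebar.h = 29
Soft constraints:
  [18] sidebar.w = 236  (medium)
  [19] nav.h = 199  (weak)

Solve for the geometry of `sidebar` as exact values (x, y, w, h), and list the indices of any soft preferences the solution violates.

1. sidebar.x = 135  [banner.left = sidebar.left]
2. sidebar.w = 227  [banner.w = sidebar.w]
3. sidebar.y = 157  [sidebar.top = banner.bottom + 13]
4. sidebar.h = 29  [sidebar.h = 29]

sidebar = (x=135, y=157, w=227, h=29)
violated soft preferences: 18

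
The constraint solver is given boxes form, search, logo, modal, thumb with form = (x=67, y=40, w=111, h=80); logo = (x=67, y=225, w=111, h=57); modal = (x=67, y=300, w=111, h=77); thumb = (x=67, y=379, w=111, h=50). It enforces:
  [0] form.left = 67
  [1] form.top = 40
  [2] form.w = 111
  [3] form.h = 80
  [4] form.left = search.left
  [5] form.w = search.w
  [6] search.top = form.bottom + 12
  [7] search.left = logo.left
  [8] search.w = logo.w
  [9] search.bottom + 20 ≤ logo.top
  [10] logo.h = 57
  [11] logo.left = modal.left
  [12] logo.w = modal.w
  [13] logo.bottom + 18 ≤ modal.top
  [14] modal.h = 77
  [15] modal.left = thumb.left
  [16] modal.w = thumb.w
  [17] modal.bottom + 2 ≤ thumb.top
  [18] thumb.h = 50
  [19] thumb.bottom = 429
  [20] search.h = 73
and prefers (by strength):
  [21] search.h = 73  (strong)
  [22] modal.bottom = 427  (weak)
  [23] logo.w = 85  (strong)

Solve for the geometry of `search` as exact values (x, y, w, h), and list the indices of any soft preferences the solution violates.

1. search.x = 67  [form.left = search.left]
2. search.w = 111  [form.w = search.w]
3. search.y = 132  [search.top = form.bottom + 12]
4. search.h = 73  [search.h = 73]

search = (x=67, y=132, w=111, h=73)
violated soft preferences: 22, 23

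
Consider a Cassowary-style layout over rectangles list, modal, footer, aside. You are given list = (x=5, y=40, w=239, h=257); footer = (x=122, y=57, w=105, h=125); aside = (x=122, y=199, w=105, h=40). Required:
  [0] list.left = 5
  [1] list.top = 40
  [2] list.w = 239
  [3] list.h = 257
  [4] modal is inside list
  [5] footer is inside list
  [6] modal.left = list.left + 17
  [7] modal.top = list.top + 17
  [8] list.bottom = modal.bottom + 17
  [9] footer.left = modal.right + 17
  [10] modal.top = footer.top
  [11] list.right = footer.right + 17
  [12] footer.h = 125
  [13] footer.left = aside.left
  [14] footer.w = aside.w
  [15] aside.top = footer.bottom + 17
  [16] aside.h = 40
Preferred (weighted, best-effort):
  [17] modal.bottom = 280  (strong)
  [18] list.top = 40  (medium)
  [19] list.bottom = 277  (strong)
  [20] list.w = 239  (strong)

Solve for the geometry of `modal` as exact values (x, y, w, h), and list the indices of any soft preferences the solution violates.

modal = (x=22, y=57, w=83, h=223)
violated soft preferences: 19

1. modal.x = 22  [modal.left = list.left + 17]
2. modal.y = 57  [modal.top = list.top + 17]
3. modal.h = 223  [list.bottom = modal.bottom + 17]
4. modal.w = 83  [footer.left = modal.right + 17]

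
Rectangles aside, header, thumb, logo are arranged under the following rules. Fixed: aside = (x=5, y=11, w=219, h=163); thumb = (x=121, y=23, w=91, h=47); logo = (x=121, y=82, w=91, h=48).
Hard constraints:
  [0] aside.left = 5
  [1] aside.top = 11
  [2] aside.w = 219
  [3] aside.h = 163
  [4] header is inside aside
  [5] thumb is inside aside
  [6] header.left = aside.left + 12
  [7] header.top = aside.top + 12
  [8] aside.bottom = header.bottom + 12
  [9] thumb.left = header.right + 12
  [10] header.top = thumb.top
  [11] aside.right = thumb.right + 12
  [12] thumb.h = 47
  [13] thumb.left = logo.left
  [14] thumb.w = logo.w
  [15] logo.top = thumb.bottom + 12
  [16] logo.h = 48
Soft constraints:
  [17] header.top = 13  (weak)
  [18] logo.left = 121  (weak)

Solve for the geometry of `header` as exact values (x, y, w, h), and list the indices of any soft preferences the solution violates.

1. header.x = 17  [header.left = aside.left + 12]
2. header.y = 23  [header.top = aside.top + 12]
3. header.h = 139  [aside.bottom = header.bottom + 12]
4. header.w = 92  [thumb.left = header.right + 12]

header = (x=17, y=23, w=92, h=139)
violated soft preferences: 17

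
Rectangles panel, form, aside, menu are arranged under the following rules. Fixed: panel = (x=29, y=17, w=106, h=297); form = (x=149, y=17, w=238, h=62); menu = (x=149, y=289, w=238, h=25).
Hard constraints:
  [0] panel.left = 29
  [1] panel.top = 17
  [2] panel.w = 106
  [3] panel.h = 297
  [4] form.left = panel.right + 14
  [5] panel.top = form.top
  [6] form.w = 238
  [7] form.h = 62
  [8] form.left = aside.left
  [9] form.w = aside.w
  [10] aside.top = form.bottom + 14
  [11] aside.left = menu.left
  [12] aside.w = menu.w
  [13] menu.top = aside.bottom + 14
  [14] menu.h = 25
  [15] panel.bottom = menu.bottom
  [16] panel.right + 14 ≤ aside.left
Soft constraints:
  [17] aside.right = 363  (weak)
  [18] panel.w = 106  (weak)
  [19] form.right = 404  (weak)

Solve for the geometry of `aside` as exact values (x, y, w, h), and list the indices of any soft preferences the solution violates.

1. aside.x = 149  [form.left = aside.left]
2. aside.w = 238  [form.w = aside.w]
3. aside.y = 93  [aside.top = form.bottom + 14]
4. aside.h = 182  [menu.top = aside.bottom + 14]

aside = (x=149, y=93, w=238, h=182)
violated soft preferences: 17, 19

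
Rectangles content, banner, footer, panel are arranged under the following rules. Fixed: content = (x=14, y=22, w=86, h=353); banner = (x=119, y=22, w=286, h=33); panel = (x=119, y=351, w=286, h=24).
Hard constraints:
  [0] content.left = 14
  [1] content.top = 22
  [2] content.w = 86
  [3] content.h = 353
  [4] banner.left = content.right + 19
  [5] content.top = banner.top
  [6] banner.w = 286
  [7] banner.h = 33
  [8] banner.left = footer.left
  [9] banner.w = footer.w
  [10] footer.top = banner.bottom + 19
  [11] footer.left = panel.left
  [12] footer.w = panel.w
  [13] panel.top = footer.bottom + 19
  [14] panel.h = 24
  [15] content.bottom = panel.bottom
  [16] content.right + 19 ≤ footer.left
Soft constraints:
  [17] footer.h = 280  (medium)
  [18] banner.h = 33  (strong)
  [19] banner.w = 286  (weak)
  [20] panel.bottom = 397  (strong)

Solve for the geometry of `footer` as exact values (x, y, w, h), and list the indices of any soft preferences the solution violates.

1. footer.x = 119  [banner.left = footer.left]
2. footer.w = 286  [banner.w = footer.w]
3. footer.y = 74  [footer.top = banner.bottom + 19]
4. footer.h = 258  [panel.top = footer.bottom + 19]

footer = (x=119, y=74, w=286, h=258)
violated soft preferences: 17, 20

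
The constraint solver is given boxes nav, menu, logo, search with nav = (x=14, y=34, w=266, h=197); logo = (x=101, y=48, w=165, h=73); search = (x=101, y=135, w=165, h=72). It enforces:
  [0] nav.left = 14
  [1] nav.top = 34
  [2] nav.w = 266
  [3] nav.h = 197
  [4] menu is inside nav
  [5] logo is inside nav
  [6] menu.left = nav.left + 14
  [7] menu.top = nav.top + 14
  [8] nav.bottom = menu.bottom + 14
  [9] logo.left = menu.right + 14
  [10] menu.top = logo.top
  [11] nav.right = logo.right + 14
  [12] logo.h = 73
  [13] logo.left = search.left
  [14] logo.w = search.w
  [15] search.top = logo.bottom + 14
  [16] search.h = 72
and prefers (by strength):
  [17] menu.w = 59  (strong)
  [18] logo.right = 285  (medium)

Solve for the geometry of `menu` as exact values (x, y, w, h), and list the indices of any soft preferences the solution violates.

menu = (x=28, y=48, w=59, h=169)
violated soft preferences: 18

1. menu.x = 28  [menu.left = nav.left + 14]
2. menu.y = 48  [menu.top = nav.top + 14]
3. menu.h = 169  [nav.bottom = menu.bottom + 14]
4. menu.w = 59  [logo.left = menu.right + 14]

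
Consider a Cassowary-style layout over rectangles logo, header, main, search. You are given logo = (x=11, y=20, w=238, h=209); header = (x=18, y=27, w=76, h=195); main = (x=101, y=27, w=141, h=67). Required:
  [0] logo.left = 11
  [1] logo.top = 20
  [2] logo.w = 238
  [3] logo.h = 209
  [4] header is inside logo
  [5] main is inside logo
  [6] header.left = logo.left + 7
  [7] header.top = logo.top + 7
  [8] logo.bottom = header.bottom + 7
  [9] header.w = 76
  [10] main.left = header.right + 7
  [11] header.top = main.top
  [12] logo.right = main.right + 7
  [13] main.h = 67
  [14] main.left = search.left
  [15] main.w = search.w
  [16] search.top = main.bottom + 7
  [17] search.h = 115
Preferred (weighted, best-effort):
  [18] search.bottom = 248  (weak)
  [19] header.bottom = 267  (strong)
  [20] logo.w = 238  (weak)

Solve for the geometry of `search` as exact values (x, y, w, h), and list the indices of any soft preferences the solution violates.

search = (x=101, y=101, w=141, h=115)
violated soft preferences: 18, 19

1. search.x = 101  [main.left = search.left]
2. search.w = 141  [main.w = search.w]
3. search.y = 101  [search.top = main.bottom + 7]
4. search.h = 115  [search.h = 115]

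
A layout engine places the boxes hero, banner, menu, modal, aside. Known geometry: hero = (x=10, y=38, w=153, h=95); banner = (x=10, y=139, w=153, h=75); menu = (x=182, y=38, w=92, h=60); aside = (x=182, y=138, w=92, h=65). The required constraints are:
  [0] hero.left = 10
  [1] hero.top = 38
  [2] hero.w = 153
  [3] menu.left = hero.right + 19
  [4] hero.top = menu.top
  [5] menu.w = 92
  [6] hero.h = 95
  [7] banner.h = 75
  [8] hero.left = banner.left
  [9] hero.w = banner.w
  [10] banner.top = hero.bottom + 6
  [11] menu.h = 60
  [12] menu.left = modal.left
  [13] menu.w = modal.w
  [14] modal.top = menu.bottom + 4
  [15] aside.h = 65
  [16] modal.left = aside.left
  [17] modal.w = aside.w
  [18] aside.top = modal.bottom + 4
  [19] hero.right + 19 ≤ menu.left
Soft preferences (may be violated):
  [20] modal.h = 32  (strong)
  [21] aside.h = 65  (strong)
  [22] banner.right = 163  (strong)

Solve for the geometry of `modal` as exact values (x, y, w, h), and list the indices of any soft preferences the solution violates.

1. modal.x = 182  [menu.left = modal.left]
2. modal.w = 92  [menu.w = modal.w]
3. modal.y = 102  [modal.top = menu.bottom + 4]
4. modal.h = 32  [aside.top = modal.bottom + 4]

modal = (x=182, y=102, w=92, h=32)
violated soft preferences: none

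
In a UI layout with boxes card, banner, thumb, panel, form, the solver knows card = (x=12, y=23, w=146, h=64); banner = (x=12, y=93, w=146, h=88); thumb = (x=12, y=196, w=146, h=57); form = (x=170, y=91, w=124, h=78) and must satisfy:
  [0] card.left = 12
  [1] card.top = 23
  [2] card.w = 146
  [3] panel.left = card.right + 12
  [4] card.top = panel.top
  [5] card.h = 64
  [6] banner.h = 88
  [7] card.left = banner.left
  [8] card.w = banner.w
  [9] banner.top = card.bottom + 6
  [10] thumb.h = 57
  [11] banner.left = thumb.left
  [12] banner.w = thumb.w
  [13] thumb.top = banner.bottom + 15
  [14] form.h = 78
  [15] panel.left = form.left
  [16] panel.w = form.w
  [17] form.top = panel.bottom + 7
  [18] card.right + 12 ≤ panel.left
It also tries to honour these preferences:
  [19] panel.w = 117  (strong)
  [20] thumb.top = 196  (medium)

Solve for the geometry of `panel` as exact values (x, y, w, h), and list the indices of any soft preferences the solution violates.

1. panel.x = 170  [panel.left = card.right + 12]
2. panel.y = 23  [card.top = panel.top]
3. panel.w = 124  [panel.w = form.w]
4. panel.h = 61  [form.top = panel.bottom + 7]

panel = (x=170, y=23, w=124, h=61)
violated soft preferences: 19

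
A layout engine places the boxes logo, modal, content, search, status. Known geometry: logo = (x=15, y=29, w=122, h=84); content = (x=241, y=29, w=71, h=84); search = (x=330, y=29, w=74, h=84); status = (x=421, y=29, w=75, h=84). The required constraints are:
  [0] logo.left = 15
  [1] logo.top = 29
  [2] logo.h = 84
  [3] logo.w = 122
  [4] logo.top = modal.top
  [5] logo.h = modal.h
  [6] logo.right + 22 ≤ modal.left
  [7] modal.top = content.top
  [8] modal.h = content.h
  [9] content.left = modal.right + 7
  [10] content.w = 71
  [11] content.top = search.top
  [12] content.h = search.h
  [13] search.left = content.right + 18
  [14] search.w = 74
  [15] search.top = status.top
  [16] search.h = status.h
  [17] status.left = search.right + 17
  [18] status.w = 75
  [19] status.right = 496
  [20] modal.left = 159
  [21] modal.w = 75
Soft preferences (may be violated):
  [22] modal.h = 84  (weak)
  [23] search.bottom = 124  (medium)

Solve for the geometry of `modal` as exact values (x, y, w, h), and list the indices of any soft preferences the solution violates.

modal = (x=159, y=29, w=75, h=84)
violated soft preferences: 23

1. modal.y = 29  [logo.top = modal.top]
2. modal.h = 84  [logo.h = modal.h]
3. modal.x = 159  [modal.left = 159]
4. modal.w = 75  [modal.w = 75]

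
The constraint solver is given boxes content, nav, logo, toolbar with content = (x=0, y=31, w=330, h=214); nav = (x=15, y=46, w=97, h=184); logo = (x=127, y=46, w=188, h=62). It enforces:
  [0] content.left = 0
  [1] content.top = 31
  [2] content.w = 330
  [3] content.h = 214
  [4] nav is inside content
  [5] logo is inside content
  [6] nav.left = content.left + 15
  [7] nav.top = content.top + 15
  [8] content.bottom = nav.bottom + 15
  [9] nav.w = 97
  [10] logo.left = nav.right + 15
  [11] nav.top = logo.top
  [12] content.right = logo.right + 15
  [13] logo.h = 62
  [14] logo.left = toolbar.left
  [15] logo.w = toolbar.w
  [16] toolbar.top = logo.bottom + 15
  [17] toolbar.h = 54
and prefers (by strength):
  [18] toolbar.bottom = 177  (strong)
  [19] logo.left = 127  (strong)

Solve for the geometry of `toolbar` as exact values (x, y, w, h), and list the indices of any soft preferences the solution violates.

toolbar = (x=127, y=123, w=188, h=54)
violated soft preferences: none

1. toolbar.x = 127  [logo.left = toolbar.left]
2. toolbar.w = 188  [logo.w = toolbar.w]
3. toolbar.y = 123  [toolbar.top = logo.bottom + 15]
4. toolbar.h = 54  [toolbar.h = 54]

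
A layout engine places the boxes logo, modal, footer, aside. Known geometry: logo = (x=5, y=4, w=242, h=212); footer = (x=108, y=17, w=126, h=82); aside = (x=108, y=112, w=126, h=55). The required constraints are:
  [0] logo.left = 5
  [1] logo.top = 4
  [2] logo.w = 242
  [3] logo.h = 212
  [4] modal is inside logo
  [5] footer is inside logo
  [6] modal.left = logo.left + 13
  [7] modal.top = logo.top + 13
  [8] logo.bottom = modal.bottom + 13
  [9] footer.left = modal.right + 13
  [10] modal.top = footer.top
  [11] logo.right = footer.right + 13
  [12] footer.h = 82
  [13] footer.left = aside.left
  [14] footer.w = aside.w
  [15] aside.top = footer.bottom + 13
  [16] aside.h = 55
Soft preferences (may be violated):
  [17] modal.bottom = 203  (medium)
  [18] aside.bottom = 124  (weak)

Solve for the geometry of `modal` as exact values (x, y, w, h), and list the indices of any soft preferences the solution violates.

modal = (x=18, y=17, w=77, h=186)
violated soft preferences: 18

1. modal.x = 18  [modal.left = logo.left + 13]
2. modal.y = 17  [modal.top = logo.top + 13]
3. modal.h = 186  [logo.bottom = modal.bottom + 13]
4. modal.w = 77  [footer.left = modal.right + 13]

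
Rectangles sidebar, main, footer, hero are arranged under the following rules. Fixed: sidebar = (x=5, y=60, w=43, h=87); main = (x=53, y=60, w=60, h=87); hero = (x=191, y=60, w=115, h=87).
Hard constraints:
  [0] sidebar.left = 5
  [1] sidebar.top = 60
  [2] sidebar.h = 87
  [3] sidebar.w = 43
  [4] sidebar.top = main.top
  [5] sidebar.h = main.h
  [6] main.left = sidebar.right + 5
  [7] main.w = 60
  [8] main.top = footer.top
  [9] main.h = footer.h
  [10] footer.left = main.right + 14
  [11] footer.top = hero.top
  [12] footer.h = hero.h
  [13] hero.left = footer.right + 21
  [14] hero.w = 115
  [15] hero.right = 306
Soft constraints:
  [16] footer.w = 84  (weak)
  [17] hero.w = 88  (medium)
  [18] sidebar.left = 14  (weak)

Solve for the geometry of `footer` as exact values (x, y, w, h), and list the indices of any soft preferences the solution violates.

1. footer.y = 60  [main.top = footer.top]
2. footer.h = 87  [main.h = footer.h]
3. footer.x = 127  [footer.left = main.right + 14]
4. footer.w = 43  [hero.left = footer.right + 21]

footer = (x=127, y=60, w=43, h=87)
violated soft preferences: 16, 17, 18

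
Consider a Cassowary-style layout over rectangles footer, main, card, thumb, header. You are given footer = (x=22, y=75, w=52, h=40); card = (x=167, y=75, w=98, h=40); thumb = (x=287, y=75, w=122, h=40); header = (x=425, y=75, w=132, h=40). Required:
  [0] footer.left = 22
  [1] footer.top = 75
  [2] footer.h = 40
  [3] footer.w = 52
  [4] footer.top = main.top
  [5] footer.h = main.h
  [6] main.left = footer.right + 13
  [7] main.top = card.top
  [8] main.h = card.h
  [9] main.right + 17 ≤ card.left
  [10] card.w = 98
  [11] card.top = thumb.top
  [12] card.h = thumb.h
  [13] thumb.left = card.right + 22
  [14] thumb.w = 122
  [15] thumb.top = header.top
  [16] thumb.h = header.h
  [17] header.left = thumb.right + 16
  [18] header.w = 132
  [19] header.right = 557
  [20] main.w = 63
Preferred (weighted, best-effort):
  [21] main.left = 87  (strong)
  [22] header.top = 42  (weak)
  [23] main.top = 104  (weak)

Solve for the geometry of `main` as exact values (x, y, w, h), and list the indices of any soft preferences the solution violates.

main = (x=87, y=75, w=63, h=40)
violated soft preferences: 22, 23

1. main.y = 75  [footer.top = main.top]
2. main.h = 40  [footer.h = main.h]
3. main.x = 87  [main.left = footer.right + 13]
4. main.w = 63  [main.w = 63]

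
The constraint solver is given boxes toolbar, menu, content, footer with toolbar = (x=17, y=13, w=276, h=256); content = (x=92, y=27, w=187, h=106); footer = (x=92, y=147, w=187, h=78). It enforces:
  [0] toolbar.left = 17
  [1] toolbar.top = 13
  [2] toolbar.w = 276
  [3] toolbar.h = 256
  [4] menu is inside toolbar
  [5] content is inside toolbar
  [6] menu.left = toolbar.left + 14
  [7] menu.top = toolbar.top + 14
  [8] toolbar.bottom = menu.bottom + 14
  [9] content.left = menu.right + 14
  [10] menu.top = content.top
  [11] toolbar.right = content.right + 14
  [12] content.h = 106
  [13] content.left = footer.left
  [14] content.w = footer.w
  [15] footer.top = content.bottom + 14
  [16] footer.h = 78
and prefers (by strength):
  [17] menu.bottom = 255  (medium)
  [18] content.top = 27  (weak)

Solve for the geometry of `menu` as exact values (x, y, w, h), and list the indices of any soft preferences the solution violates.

1. menu.x = 31  [menu.left = toolbar.left + 14]
2. menu.y = 27  [menu.top = toolbar.top + 14]
3. menu.h = 228  [toolbar.bottom = menu.bottom + 14]
4. menu.w = 47  [content.left = menu.right + 14]

menu = (x=31, y=27, w=47, h=228)
violated soft preferences: none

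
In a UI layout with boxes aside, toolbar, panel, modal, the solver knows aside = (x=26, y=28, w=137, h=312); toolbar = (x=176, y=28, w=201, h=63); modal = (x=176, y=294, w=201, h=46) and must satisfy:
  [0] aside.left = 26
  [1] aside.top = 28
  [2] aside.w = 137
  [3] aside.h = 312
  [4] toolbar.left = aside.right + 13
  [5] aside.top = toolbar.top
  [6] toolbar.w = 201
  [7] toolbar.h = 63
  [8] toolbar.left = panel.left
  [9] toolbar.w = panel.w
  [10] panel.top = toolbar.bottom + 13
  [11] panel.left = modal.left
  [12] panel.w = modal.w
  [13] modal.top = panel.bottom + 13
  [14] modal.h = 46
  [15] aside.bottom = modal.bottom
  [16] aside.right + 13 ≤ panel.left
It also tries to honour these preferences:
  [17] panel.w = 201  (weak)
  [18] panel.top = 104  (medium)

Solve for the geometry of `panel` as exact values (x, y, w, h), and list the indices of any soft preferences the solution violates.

1. panel.x = 176  [toolbar.left = panel.left]
2. panel.w = 201  [toolbar.w = panel.w]
3. panel.y = 104  [panel.top = toolbar.bottom + 13]
4. panel.h = 177  [modal.top = panel.bottom + 13]

panel = (x=176, y=104, w=201, h=177)
violated soft preferences: none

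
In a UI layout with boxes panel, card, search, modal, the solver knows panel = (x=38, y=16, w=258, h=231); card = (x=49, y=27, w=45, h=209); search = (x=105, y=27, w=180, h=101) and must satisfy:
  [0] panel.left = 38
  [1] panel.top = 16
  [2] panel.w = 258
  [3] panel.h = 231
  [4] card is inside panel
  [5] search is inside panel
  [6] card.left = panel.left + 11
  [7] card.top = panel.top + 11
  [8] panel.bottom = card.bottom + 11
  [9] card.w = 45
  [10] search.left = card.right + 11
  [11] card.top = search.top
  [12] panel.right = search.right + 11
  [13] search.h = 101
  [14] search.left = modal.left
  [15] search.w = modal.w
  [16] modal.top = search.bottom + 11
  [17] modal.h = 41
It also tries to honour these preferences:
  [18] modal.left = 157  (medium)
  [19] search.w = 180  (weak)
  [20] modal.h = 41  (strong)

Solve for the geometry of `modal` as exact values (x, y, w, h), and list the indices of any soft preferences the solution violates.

1. modal.x = 105  [search.left = modal.left]
2. modal.w = 180  [search.w = modal.w]
3. modal.y = 139  [modal.top = search.bottom + 11]
4. modal.h = 41  [modal.h = 41]

modal = (x=105, y=139, w=180, h=41)
violated soft preferences: 18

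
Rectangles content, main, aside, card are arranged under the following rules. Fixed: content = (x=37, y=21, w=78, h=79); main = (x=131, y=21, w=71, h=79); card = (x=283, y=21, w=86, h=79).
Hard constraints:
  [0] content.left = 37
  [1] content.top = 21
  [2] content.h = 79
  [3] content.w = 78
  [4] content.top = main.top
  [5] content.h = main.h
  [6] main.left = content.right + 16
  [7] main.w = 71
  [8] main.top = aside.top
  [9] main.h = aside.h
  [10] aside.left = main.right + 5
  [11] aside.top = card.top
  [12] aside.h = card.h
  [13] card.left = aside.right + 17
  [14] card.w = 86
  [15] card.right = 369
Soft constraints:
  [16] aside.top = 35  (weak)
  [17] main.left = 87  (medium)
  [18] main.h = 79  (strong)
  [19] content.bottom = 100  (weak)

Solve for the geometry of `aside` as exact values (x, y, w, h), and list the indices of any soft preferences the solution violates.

aside = (x=207, y=21, w=59, h=79)
violated soft preferences: 16, 17

1. aside.y = 21  [main.top = aside.top]
2. aside.h = 79  [main.h = aside.h]
3. aside.x = 207  [aside.left = main.right + 5]
4. aside.w = 59  [card.left = aside.right + 17]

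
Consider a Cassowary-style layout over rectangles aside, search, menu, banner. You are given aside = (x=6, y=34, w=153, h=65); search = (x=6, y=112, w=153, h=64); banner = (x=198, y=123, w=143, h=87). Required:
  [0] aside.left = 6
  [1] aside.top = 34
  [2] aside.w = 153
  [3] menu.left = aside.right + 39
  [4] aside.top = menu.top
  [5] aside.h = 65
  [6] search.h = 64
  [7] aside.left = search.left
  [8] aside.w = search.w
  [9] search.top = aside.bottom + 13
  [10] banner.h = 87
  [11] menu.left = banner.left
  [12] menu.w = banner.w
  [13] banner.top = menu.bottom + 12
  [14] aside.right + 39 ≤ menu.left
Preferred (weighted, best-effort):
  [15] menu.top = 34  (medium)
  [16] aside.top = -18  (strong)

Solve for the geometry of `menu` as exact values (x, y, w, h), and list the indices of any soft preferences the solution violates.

menu = (x=198, y=34, w=143, h=77)
violated soft preferences: 16

1. menu.x = 198  [menu.left = aside.right + 39]
2. menu.y = 34  [aside.top = menu.top]
3. menu.w = 143  [menu.w = banner.w]
4. menu.h = 77  [banner.top = menu.bottom + 12]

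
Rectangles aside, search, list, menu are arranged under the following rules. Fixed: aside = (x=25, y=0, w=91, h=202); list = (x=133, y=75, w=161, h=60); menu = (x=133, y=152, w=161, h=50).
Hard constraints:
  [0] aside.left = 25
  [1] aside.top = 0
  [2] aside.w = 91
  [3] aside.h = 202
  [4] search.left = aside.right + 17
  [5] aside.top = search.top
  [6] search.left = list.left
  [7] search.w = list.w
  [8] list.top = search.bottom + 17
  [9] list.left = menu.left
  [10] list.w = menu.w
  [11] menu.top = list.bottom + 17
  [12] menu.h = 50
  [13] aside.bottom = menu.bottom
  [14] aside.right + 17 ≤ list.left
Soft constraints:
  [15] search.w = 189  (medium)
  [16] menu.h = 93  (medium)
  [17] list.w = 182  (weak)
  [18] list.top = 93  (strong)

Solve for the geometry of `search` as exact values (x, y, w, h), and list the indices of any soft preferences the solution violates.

search = (x=133, y=0, w=161, h=58)
violated soft preferences: 15, 16, 17, 18

1. search.x = 133  [search.left = aside.right + 17]
2. search.y = 0  [aside.top = search.top]
3. search.w = 161  [search.w = list.w]
4. search.h = 58  [list.top = search.bottom + 17]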